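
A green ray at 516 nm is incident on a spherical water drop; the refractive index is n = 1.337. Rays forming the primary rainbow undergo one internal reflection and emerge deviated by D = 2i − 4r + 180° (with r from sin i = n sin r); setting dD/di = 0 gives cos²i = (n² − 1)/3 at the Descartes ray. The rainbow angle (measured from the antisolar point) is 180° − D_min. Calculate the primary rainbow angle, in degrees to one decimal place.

41.5°

cos²i = (1.78757 − 1)/3 = 0.26252; i = arccos(0.51237) = 59.178°.
sin r = sin 59.178°/1.337 = 0.64231; r = 39.964°.
D_min = 2·59.178° − 4·39.964° + 180° = 138.500°.
Rainbow angle = 180° − D_min = 41.500°.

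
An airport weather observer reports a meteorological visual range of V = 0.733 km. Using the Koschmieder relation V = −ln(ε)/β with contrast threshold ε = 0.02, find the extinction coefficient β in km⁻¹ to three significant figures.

β = −ln(0.02) / V = 3.912 / 0.733 = 5.3370 km⁻¹.

5.34 km⁻¹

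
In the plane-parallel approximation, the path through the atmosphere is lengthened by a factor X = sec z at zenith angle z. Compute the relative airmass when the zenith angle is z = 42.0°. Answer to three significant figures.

X = sec z = 1/cos 42.0° = 1/0.7431 = 1.3456.

1.35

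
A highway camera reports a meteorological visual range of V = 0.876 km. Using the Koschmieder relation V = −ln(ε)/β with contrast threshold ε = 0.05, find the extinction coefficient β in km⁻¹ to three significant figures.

β = −ln(0.05) / V = 2.996 / 0.876 = 3.4198 km⁻¹.

3.42 km⁻¹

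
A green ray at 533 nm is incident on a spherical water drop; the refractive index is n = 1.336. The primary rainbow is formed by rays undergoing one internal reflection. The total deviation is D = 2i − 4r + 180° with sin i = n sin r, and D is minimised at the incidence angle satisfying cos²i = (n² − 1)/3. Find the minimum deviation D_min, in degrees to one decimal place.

138.4°

cos²i = (1.78490 − 1)/3 = 0.26163; i = arccos(0.51150) = 59.236°.
sin r = sin 59.236°/1.336 = 0.64318; r = 40.029°.
D_min = 2·59.236° − 4·40.029° + 180° = 138.356°.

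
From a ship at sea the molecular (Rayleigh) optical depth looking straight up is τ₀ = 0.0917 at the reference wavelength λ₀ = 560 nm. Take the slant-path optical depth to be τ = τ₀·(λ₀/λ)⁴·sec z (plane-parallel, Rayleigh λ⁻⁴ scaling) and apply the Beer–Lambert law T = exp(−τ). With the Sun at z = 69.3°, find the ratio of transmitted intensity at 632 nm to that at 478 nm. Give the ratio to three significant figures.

1.39

Airmass: sec 69.3° = 2.8291.
τ(632 nm) = 0.0917 × (560/632)⁴ × 2.8291 = 0.0917 × 0.6164 × 2.8291 = 0.1599.
τ(478 nm) = 0.0917 × (560/478)⁴ × 2.8291 = 0.0917 × 1.8838 × 2.8291 = 0.4887.
T(632)/T(478) = exp(τ_B − τ_A) = exp(0.3288) = 1.3893.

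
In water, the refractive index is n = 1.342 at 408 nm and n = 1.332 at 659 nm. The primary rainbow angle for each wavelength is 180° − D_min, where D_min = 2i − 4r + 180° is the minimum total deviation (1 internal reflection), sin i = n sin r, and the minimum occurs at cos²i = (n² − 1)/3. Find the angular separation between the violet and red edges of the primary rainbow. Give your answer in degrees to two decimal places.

1.44°

At 408 nm (n = 1.342): cos²i = 0.26699 → i = 58.888°, r = 39.641°, D_min = 139.213°, rainbow angle = 40.787°.
At 659 nm (n = 1.332): cos²i = 0.25807 → i = 59.469°, r = 40.290°, D_min = 137.776°, rainbow angle = 42.224°.
Angular width = |40.787° − 42.224°| = 1.437°.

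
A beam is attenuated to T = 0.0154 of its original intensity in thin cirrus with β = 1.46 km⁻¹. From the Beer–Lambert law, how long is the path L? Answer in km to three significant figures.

Beer–Lambert: T = exp(−βL) ⇒ L = −ln(T)/β = −ln(0.0154)/1.46 = 4.1734/1.46 = 2.858 km.

2.86 km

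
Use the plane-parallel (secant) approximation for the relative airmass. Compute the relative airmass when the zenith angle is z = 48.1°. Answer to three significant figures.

X = sec z = 1/cos 48.1° = 1/0.6678 = 1.4974.

1.50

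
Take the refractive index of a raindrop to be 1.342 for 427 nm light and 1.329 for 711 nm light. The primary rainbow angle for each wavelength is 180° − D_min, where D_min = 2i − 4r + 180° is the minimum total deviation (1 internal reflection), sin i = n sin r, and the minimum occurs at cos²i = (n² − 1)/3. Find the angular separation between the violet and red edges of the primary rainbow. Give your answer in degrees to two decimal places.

At 427 nm (n = 1.342): cos²i = 0.26699 → i = 58.888°, r = 39.641°, D_min = 139.213°, rainbow angle = 40.787°.
At 711 nm (n = 1.329): cos²i = 0.25541 → i = 59.643°, r = 40.487°, D_min = 137.337°, rainbow angle = 42.663°.
Angular width = |40.787° − 42.663°| = 1.876°.

1.88°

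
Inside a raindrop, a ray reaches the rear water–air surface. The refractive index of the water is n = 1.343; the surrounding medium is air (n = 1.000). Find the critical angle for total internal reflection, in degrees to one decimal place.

48.1°

sin θ_c = n_air / n = 1.000 / 1.343 = 0.7446.
θ_c = arcsin(0.7446) = 48.12°.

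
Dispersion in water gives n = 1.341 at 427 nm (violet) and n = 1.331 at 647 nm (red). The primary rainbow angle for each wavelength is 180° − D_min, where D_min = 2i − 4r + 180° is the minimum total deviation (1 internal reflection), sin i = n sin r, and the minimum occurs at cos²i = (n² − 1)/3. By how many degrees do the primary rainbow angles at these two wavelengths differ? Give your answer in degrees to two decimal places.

1.44°

At 427 nm (n = 1.341): cos²i = 0.26609 → i = 58.946°, r = 39.705°, D_min = 139.071°, rainbow angle = 40.929°.
At 647 nm (n = 1.331): cos²i = 0.25719 → i = 59.527°, r = 40.356°, D_min = 137.630°, rainbow angle = 42.370°.
Angular width = |40.929° − 42.370°| = 1.441°.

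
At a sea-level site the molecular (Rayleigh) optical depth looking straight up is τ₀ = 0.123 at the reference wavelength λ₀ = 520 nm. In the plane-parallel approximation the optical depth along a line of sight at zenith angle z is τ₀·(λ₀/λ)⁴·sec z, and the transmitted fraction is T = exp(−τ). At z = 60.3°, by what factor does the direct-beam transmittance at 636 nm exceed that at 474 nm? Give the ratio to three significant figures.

1.28

Airmass: sec 60.3° = 2.0183.
τ(636 nm) = 0.123 × (520/636)⁴ × 2.0183 = 0.123 × 0.4469 × 2.0183 = 0.1109.
τ(474 nm) = 0.123 × (520/474)⁴ × 2.0183 = 0.123 × 1.4484 × 2.0183 = 0.3596.
T(636)/T(474) = exp(τ_B − τ_A) = exp(0.2486) = 1.2823.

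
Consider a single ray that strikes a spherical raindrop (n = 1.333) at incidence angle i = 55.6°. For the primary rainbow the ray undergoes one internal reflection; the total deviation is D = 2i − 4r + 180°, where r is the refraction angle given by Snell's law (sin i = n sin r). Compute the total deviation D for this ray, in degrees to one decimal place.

138.2°

sin r = sin 55.6° / 1.333 = 0.8251/1.333 = 0.6190; r = 38.24°.
D = 2·55.6° − 4·38.24° + 180° = 111.20° − 152.97° + 180° = 138.23°.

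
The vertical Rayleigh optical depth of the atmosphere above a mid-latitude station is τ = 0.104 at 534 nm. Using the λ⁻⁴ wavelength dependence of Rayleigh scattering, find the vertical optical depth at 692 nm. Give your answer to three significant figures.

0.0369

τ(692 nm) = τ(534 nm) × (534/692)⁴ = 0.104 × (0.7717)⁴ = 0.104 × 0.3546 = 0.0369.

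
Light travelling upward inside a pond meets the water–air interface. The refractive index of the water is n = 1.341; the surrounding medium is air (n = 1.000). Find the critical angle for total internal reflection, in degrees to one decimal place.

sin θ_c = n_air / n = 1.000 / 1.341 = 0.7457.
θ_c = arcsin(0.7457) = 48.22°.

48.2°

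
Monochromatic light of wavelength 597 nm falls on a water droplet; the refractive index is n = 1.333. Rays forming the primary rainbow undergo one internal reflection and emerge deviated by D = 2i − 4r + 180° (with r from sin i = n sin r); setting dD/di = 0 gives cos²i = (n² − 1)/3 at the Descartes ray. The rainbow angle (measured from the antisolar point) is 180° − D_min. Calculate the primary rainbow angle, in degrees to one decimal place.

42.1°

cos²i = (1.77689 − 1)/3 = 0.25896; i = arccos(0.50888) = 59.410°.
sin r = sin 59.410°/1.333 = 0.64579; r = 40.225°.
D_min = 2·59.410° − 4·40.225° + 180° = 137.922°.
Rainbow angle = 180° − D_min = 42.078°.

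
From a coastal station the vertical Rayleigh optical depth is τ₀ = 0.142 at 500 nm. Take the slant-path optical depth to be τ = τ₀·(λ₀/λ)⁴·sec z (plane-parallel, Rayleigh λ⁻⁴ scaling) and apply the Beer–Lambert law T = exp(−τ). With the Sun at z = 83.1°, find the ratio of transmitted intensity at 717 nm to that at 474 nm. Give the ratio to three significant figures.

3.27

Airmass: sec 83.1° = 8.3238.
τ(717 nm) = 0.142 × (500/717)⁴ × 8.3238 = 0.142 × 0.2365 × 8.3238 = 0.2795.
τ(474 nm) = 0.142 × (500/474)⁴ × 8.3238 = 0.142 × 1.2381 × 8.3238 = 1.4635.
T(717)/T(474) = exp(τ_B − τ_A) = exp(1.1839) = 3.2672.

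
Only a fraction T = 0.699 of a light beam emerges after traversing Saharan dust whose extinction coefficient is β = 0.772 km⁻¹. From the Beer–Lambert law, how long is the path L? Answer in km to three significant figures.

Beer–Lambert: T = exp(−βL) ⇒ L = −ln(T)/β = −ln(0.699)/0.772 = 0.3581/0.772 = 0.4639 km.

0.464 km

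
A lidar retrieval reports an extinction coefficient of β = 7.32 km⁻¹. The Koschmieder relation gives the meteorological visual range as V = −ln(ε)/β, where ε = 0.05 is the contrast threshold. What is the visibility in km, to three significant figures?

V = −ln(0.05) / 7.32 = 2.996 / 7.32 = 0.4093 km.

0.409 km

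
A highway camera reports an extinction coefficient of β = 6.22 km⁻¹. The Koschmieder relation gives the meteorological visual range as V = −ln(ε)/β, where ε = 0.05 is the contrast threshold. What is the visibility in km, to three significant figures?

0.482 km

V = −ln(0.05) / 6.22 = 2.996 / 6.22 = 0.4816 km.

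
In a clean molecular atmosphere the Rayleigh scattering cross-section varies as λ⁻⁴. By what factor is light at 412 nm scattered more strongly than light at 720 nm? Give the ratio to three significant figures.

9.33

Rayleigh scattering ∝ λ⁻⁴, so the ratio of coefficients is the inverse fourth power of the wavelength ratio.
σ(412)/σ(720) = (720/412)⁴ = (1.7476)⁴ = 9.327.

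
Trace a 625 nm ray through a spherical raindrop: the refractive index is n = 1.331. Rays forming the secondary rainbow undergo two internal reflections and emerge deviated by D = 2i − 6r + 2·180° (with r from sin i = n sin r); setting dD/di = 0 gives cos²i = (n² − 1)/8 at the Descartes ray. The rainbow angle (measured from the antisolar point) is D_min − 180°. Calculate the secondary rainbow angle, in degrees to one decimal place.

50.4°

cos²i = (1.77156 − 1)/8 = 0.09645; i = arccos(0.31056) = 71.907°.
sin r = sin 71.907°/1.331 = 0.71417; r = 45.575°.
D_min = 2·71.907° − 6·45.575° + 360° = 230.365°.
Rainbow angle = D_min − 180° = 50.365°.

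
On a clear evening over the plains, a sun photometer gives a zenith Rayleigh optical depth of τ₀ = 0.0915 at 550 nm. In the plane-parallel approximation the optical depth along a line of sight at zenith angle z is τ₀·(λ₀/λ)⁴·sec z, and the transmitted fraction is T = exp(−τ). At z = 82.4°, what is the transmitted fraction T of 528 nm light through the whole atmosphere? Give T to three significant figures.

0.443

sec 82.4° = 7.5611.
τ = 0.0915 × (550/528)⁴ × 7.5611 = 0.0915 × 1.1774 × 7.5611 = 0.8146.
T = exp(−0.8146) = 0.4428.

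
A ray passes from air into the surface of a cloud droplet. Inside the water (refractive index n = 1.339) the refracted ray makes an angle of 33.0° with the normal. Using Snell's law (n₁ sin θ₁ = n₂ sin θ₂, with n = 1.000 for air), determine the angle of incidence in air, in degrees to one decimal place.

Snell: sin θ_i = n · sin θ_r = 1.339 × sin 33.0° = 1.339 × 0.5446 = 0.7293.
θ_i = arcsin(0.7293) = 46.83°.

46.8°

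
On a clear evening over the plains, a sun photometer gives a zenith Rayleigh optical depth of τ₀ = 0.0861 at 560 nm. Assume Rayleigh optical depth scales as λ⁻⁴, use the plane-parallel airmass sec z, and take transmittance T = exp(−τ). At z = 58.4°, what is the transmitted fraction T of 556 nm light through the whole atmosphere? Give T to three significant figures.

sec 58.4° = 1.9084.
τ = 0.0861 × (560/556)⁴ × 1.9084 = 0.0861 × 1.0291 × 1.9084 = 0.1691.
T = exp(−0.1691) = 0.8444.

0.844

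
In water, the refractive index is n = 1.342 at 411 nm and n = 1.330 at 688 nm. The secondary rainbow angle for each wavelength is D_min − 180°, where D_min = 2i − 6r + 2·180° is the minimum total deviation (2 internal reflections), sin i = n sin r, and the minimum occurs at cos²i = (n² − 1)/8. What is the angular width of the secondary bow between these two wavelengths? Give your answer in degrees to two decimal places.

3.12°

At 411 nm (n = 1.342): cos²i = 0.10012 → i = 71.554°, r = 44.981°, D_min = 233.222°, rainbow angle = 53.222°.
At 688 nm (n = 1.330): cos²i = 0.09611 → i = 71.940°, r = 45.630°, D_min = 230.101°, rainbow angle = 50.101°.
Angular width = |53.222° − 50.101°| = 3.121°.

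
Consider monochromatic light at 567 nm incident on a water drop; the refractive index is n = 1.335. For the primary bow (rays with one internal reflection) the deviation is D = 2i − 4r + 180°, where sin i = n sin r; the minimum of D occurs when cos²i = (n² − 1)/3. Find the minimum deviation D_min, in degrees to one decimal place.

cos²i = (1.78222 − 1)/3 = 0.26074; i = arccos(0.51063) = 59.294°.
sin r = sin 59.294°/1.335 = 0.64405; r = 40.094°.
D_min = 2·59.294° − 4·40.094° + 180° = 138.212°.

138.2°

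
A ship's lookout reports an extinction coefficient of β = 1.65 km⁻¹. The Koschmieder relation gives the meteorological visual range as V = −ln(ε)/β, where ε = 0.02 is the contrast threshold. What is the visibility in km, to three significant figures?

V = −ln(0.02) / 1.65 = 3.912 / 1.65 = 2.3709 km.

2.37 km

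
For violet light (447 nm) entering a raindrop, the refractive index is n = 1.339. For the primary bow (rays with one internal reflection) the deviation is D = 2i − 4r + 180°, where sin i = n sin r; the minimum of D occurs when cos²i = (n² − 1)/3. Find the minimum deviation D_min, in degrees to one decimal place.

cos²i = (1.79292 − 1)/3 = 0.26431; i = arccos(0.51411) = 59.062°.
sin r = sin 59.062°/1.339 = 0.64057; r = 39.834°.
D_min = 2·59.062° − 4·39.834° + 180° = 138.786°.

138.8°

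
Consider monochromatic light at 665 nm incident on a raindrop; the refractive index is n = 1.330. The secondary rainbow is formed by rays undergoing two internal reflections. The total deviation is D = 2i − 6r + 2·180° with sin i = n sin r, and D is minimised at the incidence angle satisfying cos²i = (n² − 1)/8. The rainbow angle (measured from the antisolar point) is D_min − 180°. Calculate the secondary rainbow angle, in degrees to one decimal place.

cos²i = (1.76890 − 1)/8 = 0.09611; i = arccos(0.31002) = 71.940°.
sin r = sin 71.940°/1.330 = 0.71483; r = 45.630°.
D_min = 2·71.940° − 6·45.630° + 360° = 230.101°.
Rainbow angle = D_min − 180° = 50.101°.

50.1°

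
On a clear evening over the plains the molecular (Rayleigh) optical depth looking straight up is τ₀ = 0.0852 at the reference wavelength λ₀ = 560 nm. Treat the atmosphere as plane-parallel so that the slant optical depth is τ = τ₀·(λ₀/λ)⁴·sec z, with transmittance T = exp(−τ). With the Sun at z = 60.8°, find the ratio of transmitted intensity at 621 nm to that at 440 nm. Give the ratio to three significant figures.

1.41

Airmass: sec 60.8° = 2.0498.
τ(621 nm) = 0.0852 × (560/621)⁴ × 2.0498 = 0.0852 × 0.6613 × 2.0498 = 0.1155.
τ(440 nm) = 0.0852 × (560/440)⁴ × 2.0498 = 0.0852 × 2.6239 × 2.0498 = 0.4582.
T(621)/T(440) = exp(τ_B − τ_A) = exp(0.3427) = 1.4088.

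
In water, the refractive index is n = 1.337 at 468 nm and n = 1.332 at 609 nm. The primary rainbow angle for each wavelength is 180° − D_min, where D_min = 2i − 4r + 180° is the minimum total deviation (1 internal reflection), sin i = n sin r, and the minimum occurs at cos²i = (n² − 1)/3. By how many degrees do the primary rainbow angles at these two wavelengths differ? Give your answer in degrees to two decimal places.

At 468 nm (n = 1.337): cos²i = 0.26252 → i = 59.178°, r = 39.964°, D_min = 138.500°, rainbow angle = 41.500°.
At 609 nm (n = 1.332): cos²i = 0.25807 → i = 59.469°, r = 40.290°, D_min = 137.776°, rainbow angle = 42.224°.
Angular width = |41.500° − 42.224°| = 0.724°.

0.72°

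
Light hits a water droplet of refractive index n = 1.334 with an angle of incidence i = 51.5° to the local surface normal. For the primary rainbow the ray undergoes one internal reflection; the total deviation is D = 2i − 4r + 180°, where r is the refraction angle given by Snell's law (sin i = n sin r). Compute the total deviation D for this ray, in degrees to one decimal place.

139.3°

sin r = sin 51.5° / 1.334 = 0.7826/1.334 = 0.5867; r = 35.92°.
D = 2·51.5° − 4·35.92° + 180° = 103.00° − 143.68° + 180° = 139.32°.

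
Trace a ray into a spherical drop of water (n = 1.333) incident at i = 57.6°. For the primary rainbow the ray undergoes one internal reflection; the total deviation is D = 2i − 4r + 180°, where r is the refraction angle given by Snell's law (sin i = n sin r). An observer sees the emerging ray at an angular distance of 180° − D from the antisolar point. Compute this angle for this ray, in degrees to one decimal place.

42.0°

sin r = sin 57.6° / 1.333 = 0.8443/1.333 = 0.6334; r = 39.30°.
D = 2·57.6° − 4·39.30° + 180° = 115.20° − 157.21° + 180° = 137.99°.
Angle from antisolar point = 180° − D = 42.01°.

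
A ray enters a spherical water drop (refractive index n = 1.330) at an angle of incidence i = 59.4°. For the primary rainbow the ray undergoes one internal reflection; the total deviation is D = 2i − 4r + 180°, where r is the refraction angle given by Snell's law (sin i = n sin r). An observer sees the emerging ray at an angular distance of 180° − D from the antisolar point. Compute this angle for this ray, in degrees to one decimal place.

42.5°

sin r = sin 59.4° / 1.330 = 0.8607/1.330 = 0.6472; r = 40.33°.
D = 2·59.4° − 4·40.33° + 180° = 118.80° − 161.32° + 180° = 137.48°.
Angle from antisolar point = 180° − D = 42.52°.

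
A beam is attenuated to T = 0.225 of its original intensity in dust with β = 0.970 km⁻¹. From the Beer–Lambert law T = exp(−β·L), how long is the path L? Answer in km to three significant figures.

1.54 km

Beer–Lambert: T = exp(−βL) ⇒ L = −ln(T)/β = −ln(0.225)/0.970 = 1.4917/0.970 = 1.538 km.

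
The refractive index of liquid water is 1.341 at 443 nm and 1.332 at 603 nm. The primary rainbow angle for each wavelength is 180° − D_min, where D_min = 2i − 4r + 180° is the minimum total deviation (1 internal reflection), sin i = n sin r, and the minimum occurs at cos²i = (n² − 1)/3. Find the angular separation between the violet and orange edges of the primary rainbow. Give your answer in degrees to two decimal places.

At 443 nm (n = 1.341): cos²i = 0.26609 → i = 58.946°, r = 39.705°, D_min = 139.071°, rainbow angle = 40.929°.
At 603 nm (n = 1.332): cos²i = 0.25807 → i = 59.469°, r = 40.290°, D_min = 137.776°, rainbow angle = 42.224°.
Angular width = |40.929° − 42.224°| = 1.295°.

1.29°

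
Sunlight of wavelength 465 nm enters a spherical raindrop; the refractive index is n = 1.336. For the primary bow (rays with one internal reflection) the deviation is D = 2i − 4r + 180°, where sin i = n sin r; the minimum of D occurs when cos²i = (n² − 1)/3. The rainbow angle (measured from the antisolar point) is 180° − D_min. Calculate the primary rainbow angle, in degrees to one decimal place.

cos²i = (1.78490 − 1)/3 = 0.26163; i = arccos(0.51150) = 59.236°.
sin r = sin 59.236°/1.336 = 0.64318; r = 40.029°.
D_min = 2·59.236° − 4·40.029° + 180° = 138.356°.
Rainbow angle = 180° − D_min = 41.644°.

41.6°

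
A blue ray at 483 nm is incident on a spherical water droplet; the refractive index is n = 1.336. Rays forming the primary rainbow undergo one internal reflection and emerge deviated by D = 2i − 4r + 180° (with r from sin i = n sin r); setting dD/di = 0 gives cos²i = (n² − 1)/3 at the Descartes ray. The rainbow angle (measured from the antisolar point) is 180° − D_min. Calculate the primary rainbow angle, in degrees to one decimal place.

cos²i = (1.78490 − 1)/3 = 0.26163; i = arccos(0.51150) = 59.236°.
sin r = sin 59.236°/1.336 = 0.64318; r = 40.029°.
D_min = 2·59.236° − 4·40.029° + 180° = 138.356°.
Rainbow angle = 180° − D_min = 41.644°.

41.6°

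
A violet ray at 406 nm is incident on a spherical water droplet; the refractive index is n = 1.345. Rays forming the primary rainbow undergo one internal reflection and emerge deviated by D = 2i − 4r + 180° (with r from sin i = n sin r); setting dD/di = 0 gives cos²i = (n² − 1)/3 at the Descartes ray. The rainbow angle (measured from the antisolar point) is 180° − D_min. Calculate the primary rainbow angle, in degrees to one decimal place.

cos²i = (1.80902 − 1)/3 = 0.26967; i = arccos(0.51930) = 58.715°.
sin r = sin 58.715°/1.345 = 0.63538; r = 39.448°.
D_min = 2·58.715° − 4·39.448° + 180° = 139.635°.
Rainbow angle = 180° − D_min = 40.365°.

40.4°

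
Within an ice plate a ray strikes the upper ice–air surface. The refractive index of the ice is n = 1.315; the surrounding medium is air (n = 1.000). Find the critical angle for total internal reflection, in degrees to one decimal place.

sin θ_c = n_air / n = 1.000 / 1.315 = 0.7605.
θ_c = arcsin(0.7605) = 49.50°.

49.5°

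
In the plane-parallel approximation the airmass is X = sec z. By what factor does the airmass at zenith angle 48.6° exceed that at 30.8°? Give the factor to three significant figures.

1.30

X(48.6°)/X(30.8°) = sec 48.6° / sec 30.8° = cos 30.8° / cos 48.6° = 0.8590/0.6613 = 1.2989.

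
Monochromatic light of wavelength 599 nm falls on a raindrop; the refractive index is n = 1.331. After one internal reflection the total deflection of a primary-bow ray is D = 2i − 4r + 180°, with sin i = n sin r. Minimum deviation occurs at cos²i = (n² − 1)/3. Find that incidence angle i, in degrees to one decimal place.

59.5°

cos²i = (1.331² − 1)/3 = (1.77156 − 1)/3 = 0.25719.
cos i = 0.50714, so i = 59.527°.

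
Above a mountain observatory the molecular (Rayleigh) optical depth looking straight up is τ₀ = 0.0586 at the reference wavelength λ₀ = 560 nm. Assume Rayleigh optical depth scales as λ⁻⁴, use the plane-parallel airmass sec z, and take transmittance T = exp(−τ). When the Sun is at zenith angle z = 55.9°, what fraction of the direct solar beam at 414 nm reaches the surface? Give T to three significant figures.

0.705

sec 55.9° = 1.7837.
τ = 0.0586 × (560/414)⁴ × 1.7837 = 0.0586 × 3.3477 × 1.7837 = 0.3499.
T = exp(−0.3499) = 0.7047.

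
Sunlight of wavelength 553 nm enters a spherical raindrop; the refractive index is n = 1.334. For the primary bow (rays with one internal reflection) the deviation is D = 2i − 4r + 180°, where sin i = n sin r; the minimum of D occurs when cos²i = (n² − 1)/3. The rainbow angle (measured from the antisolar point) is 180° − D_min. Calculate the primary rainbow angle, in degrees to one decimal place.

cos²i = (1.77956 − 1)/3 = 0.25985; i = arccos(0.50976) = 59.352°.
sin r = sin 59.352°/1.334 = 0.64492; r = 40.159°.
D_min = 2·59.352° − 4·40.159° + 180° = 138.067°.
Rainbow angle = 180° − D_min = 41.933°.

41.9°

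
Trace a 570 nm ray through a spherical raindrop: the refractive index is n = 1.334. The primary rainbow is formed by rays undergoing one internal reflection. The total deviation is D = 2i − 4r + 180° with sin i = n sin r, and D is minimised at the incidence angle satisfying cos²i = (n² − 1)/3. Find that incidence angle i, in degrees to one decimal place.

cos²i = (1.334² − 1)/3 = (1.77956 − 1)/3 = 0.25985.
cos i = 0.50976, so i = 59.352°.

59.4°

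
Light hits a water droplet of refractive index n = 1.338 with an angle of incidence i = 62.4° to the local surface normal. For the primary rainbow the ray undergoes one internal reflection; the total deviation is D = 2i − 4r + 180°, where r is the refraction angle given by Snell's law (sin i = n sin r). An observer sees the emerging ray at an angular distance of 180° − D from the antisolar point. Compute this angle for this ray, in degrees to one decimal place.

sin r = sin 62.4° / 1.338 = 0.8862/1.338 = 0.6623; r = 41.48°.
D = 2·62.4° − 4·41.48° + 180° = 124.80° − 165.91° + 180° = 138.89°.
Angle from antisolar point = 180° − D = 41.11°.

41.1°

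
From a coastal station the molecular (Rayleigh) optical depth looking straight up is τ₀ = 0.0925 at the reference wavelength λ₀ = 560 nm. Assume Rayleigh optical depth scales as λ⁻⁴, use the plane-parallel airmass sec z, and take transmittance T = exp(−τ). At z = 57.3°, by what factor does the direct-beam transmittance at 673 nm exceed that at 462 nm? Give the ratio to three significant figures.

Airmass: sec 57.3° = 1.8510.
τ(673 nm) = 0.0925 × (560/673)⁴ × 1.8510 = 0.0925 × 0.4794 × 1.8510 = 0.0821.
τ(462 nm) = 0.0925 × (560/462)⁴ × 1.8510 = 0.0925 × 2.1587 × 1.8510 = 0.3696.
T(673)/T(462) = exp(τ_B − τ_A) = exp(0.2875) = 1.3331.

1.33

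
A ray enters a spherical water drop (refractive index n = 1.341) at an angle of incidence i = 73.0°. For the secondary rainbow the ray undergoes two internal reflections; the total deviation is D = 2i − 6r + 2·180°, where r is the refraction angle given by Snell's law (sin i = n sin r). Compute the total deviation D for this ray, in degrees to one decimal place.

sin r = sin 73.0° / 1.341 = 0.9563/1.341 = 0.7131; r = 45.49°.
D = 2·73.0° − 6·45.49° + 2·180° = 146.00° − 272.94° + 360° = 233.06°.

233.1°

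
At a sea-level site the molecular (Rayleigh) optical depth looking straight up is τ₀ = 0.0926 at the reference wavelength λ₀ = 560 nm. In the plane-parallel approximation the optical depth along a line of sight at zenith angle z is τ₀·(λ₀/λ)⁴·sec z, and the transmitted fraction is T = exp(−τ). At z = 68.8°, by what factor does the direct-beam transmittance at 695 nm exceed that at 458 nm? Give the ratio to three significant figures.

Airmass: sec 68.8° = 2.7653.
τ(695 nm) = 0.0926 × (560/695)⁴ × 2.7653 = 0.0926 × 0.4215 × 2.7653 = 0.1079.
τ(458 nm) = 0.0926 × (560/458)⁴ × 2.7653 = 0.0926 × 2.2351 × 2.7653 = 0.5723.
T(695)/T(458) = exp(τ_B − τ_A) = exp(0.4644) = 1.5910.

1.59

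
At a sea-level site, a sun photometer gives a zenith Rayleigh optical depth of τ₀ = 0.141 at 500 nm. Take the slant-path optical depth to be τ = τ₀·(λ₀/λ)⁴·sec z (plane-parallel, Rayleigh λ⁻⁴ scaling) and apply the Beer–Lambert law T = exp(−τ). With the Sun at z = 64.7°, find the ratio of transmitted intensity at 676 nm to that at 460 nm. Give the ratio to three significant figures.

1.44

Airmass: sec 64.7° = 2.3400.
τ(676 nm) = 0.141 × (500/676)⁴ × 2.3400 = 0.141 × 0.2993 × 2.3400 = 0.0987.
τ(460 nm) = 0.141 × (500/460)⁴ × 2.3400 = 0.141 × 1.3959 × 2.3400 = 0.4605.
T(676)/T(460) = exp(τ_B − τ_A) = exp(0.3618) = 1.4359.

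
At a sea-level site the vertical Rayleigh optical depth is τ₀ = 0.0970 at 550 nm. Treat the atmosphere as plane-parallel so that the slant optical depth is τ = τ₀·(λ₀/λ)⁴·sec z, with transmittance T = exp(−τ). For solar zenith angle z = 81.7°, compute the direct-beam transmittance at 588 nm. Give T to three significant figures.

0.598

sec 81.7° = 6.9273.
τ = 0.0970 × (550/588)⁴ × 6.9273 = 0.0970 × 0.7655 × 6.9273 = 0.5144.
T = exp(−0.5144) = 0.5979.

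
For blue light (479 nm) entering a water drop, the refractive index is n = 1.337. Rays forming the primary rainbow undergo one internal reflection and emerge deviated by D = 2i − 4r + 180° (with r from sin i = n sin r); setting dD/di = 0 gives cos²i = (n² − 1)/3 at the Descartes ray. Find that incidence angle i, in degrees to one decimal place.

cos²i = (1.337² − 1)/3 = (1.78757 − 1)/3 = 0.26252.
cos i = 0.51237, so i = 59.178°.

59.2°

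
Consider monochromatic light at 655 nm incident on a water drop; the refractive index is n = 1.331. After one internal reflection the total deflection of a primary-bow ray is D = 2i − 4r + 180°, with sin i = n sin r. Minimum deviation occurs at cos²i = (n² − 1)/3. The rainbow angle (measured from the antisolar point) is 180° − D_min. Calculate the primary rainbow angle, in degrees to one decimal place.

cos²i = (1.77156 − 1)/3 = 0.25719; i = arccos(0.50714) = 59.527°.
sin r = sin 59.527°/1.331 = 0.64753; r = 40.356°.
D_min = 2·59.527° − 4·40.356° + 180° = 137.630°.
Rainbow angle = 180° − D_min = 42.370°.

42.4°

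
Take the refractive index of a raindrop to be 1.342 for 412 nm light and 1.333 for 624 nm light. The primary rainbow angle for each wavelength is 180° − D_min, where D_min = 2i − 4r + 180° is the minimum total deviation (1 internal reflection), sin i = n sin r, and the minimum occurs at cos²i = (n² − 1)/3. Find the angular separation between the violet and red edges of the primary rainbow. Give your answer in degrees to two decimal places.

At 412 nm (n = 1.342): cos²i = 0.26699 → i = 58.888°, r = 39.641°, D_min = 139.213°, rainbow angle = 40.787°.
At 624 nm (n = 1.333): cos²i = 0.25896 → i = 59.410°, r = 40.225°, D_min = 137.922°, rainbow angle = 42.078°.
Angular width = |40.787° − 42.078°| = 1.291°.

1.29°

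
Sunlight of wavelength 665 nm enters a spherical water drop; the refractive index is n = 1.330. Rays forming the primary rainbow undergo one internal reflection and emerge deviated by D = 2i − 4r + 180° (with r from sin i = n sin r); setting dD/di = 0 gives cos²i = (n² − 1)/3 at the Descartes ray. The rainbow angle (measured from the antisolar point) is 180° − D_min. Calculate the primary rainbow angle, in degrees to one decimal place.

42.5°

cos²i = (1.76890 − 1)/3 = 0.25630; i = arccos(0.50626) = 59.585°.
sin r = sin 59.585°/1.330 = 0.64841; r = 40.422°.
D_min = 2·59.585° − 4·40.422° + 180° = 137.484°.
Rainbow angle = 180° − D_min = 42.516°.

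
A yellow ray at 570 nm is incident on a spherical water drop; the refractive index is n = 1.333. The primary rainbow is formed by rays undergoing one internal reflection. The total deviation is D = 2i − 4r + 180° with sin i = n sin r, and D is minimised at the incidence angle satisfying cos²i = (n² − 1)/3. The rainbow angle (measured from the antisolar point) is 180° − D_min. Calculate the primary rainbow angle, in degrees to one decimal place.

42.1°

cos²i = (1.77689 − 1)/3 = 0.25896; i = arccos(0.50888) = 59.410°.
sin r = sin 59.410°/1.333 = 0.64579; r = 40.225°.
D_min = 2·59.410° − 4·40.225° + 180° = 137.922°.
Rainbow angle = 180° − D_min = 42.078°.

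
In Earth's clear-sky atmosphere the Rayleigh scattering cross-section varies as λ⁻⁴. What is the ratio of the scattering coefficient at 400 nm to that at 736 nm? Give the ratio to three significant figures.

Rayleigh scattering ∝ λ⁻⁴, so the ratio of coefficients is the inverse fourth power of the wavelength ratio.
σ(400)/σ(736) = (736/400)⁴ = (1.8400)⁴ = 11.46.

11.5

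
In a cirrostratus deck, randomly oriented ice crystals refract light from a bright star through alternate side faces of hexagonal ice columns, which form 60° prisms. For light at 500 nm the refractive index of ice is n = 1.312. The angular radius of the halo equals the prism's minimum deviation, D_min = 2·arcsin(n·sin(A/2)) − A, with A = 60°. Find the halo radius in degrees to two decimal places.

n·sin(A/2) = 1.312 × sin 30° = 1.312 × 0.5000 = 0.6560.
D_min = 2·arcsin(0.6560) − 60° = 2 × 40.996° − 60° = 21.991°.

21.99°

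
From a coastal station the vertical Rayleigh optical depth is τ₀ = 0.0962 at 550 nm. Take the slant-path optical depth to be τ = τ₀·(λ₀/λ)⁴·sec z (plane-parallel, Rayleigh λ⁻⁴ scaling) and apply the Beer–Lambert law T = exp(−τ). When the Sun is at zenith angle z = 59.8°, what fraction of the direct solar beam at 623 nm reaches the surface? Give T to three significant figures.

sec 59.8° = 1.9880.
τ = 0.0962 × (550/623)⁴ × 1.9880 = 0.0962 × 0.6074 × 1.9880 = 0.1162.
T = exp(−0.1162) = 0.8903.

0.890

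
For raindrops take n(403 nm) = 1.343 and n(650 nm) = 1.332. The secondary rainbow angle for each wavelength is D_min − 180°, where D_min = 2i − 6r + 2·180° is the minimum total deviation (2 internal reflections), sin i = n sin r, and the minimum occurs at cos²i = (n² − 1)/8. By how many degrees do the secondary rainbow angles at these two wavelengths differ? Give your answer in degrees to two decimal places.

2.85°

At 403 nm (n = 1.343): cos²i = 0.10046 → i = 71.522°, r = 44.928°, D_min = 233.478°, rainbow angle = 53.478°.
At 650 nm (n = 1.332): cos²i = 0.09678 → i = 71.875°, r = 45.520°, D_min = 230.628°, rainbow angle = 50.628°.
Angular width = |53.478° − 50.628°| = 2.849°.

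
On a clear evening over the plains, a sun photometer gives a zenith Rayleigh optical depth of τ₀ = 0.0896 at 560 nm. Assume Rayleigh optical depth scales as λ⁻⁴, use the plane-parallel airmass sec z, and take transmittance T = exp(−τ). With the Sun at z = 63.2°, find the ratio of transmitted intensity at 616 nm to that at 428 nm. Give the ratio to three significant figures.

1.56

Airmass: sec 63.2° = 2.2179.
τ(616 nm) = 0.0896 × (560/616)⁴ × 2.2179 = 0.0896 × 0.6830 × 2.2179 = 0.1357.
τ(428 nm) = 0.0896 × (560/428)⁴ × 2.2179 = 0.0896 × 2.9307 × 2.2179 = 0.5824.
T(616)/T(428) = exp(τ_B − τ_A) = exp(0.4467) = 1.5631.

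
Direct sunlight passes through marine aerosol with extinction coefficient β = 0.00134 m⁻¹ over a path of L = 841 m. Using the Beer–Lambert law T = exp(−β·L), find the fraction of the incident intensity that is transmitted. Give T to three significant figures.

τ = β·L = 0.00134 × 841 = 1.1269.
T = exp(−1.1269) = 0.3240.

0.324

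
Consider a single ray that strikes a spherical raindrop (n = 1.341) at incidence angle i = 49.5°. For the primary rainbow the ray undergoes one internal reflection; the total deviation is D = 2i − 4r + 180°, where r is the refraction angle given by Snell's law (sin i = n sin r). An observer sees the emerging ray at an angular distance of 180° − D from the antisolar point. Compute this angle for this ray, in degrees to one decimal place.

sin r = sin 49.5° / 1.341 = 0.7604/1.341 = 0.5670; r = 34.54°.
D = 2·49.5° − 4·34.54° + 180° = 99.00° − 138.18° + 180° = 140.82°.
Angle from antisolar point = 180° − D = 39.18°.

39.2°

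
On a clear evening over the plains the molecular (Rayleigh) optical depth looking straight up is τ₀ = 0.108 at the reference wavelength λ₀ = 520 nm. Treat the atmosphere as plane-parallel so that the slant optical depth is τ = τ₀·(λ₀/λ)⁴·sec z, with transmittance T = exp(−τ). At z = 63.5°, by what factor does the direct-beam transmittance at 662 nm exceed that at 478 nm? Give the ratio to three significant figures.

1.28

Airmass: sec 63.5° = 2.2412.
τ(662 nm) = 0.108 × (520/662)⁴ × 2.2412 = 0.108 × 0.3807 × 2.2412 = 0.0921.
τ(478 nm) = 0.108 × (520/478)⁴ × 2.2412 = 0.108 × 1.4006 × 2.2412 = 0.3390.
T(662)/T(478) = exp(τ_B − τ_A) = exp(0.2469) = 1.2800.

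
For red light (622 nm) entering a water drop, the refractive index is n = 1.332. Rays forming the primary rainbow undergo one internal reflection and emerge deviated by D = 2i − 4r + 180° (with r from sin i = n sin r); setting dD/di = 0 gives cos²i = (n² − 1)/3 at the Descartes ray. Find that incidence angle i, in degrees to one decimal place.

cos²i = (1.332² − 1)/3 = (1.77422 − 1)/3 = 0.25807.
cos i = 0.50801, so i = 59.469°.

59.5°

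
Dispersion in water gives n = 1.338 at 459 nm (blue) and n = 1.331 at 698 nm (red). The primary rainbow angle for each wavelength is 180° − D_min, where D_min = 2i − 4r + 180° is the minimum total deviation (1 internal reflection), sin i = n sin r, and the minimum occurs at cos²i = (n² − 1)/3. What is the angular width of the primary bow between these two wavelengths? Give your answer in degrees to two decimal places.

1.01°

At 459 nm (n = 1.338): cos²i = 0.26341 → i = 59.120°, r = 39.899°, D_min = 138.643°, rainbow angle = 41.357°.
At 698 nm (n = 1.331): cos²i = 0.25719 → i = 59.527°, r = 40.356°, D_min = 137.630°, rainbow angle = 42.370°.
Angular width = |41.357° − 42.370°| = 1.013°.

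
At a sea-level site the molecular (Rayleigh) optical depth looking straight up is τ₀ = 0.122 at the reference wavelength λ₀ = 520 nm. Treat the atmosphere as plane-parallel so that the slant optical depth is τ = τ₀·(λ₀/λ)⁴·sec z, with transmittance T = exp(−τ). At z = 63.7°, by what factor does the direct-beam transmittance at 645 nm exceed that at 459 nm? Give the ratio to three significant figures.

1.40

Airmass: sec 63.7° = 2.2570.
τ(645 nm) = 0.122 × (520/645)⁴ × 2.2570 = 0.122 × 0.4224 × 2.2570 = 0.1163.
τ(459 nm) = 0.122 × (520/459)⁴ × 2.2570 = 0.122 × 1.6473 × 2.2570 = 0.4536.
T(645)/T(459) = exp(τ_B − τ_A) = exp(0.3373) = 1.4011.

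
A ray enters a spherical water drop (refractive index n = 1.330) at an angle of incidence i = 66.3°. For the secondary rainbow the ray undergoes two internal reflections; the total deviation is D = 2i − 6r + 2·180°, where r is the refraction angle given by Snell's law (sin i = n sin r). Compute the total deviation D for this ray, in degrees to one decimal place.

231.5°

sin r = sin 66.3° / 1.330 = 0.9157/1.330 = 0.6885; r = 43.51°.
D = 2·66.3° − 6·43.51° + 2·180° = 132.60° − 261.05° + 360° = 231.55°.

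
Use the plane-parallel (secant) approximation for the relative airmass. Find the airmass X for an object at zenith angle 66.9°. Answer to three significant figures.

X = sec z = 1/cos 66.9° = 1/0.3923 = 2.5488.

2.55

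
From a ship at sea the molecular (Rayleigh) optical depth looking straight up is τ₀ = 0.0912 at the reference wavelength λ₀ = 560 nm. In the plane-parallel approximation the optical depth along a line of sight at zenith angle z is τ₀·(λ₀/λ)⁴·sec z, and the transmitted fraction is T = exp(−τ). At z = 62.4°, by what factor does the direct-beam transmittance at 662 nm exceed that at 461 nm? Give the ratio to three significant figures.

1.39

Airmass: sec 62.4° = 2.1584.
τ(662 nm) = 0.0912 × (560/662)⁴ × 2.1584 = 0.0912 × 0.5121 × 2.1584 = 0.1008.
τ(461 nm) = 0.0912 × (560/461)⁴ × 2.1584 = 0.0912 × 2.1775 × 2.1584 = 0.4286.
T(662)/T(461) = exp(τ_B − τ_A) = exp(0.3278) = 1.3880.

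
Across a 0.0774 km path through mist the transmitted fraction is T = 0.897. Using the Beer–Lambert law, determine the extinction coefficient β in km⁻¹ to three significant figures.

1.40 km⁻¹

Beer–Lambert: T = exp(−βL) ⇒ β = −ln(T)/L = −ln(0.897)/0.0774 = 0.1087/0.0774 = 1.404 km⁻¹.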